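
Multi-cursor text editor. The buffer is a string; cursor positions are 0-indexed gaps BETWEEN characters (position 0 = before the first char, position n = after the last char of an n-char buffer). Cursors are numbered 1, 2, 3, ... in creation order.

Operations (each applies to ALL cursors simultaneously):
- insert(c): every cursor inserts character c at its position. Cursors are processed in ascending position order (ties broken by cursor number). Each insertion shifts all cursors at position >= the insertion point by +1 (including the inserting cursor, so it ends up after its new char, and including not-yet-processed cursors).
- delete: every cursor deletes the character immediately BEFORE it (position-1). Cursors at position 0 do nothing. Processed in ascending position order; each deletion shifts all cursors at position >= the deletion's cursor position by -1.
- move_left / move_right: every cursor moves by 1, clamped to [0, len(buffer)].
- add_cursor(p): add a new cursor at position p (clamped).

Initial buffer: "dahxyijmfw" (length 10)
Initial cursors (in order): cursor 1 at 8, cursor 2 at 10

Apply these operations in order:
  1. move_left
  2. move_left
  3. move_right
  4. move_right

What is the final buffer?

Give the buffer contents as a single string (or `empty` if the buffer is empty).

Answer: dahxyijmfw

Derivation:
After op 1 (move_left): buffer="dahxyijmfw" (len 10), cursors c1@7 c2@9, authorship ..........
After op 2 (move_left): buffer="dahxyijmfw" (len 10), cursors c1@6 c2@8, authorship ..........
After op 3 (move_right): buffer="dahxyijmfw" (len 10), cursors c1@7 c2@9, authorship ..........
After op 4 (move_right): buffer="dahxyijmfw" (len 10), cursors c1@8 c2@10, authorship ..........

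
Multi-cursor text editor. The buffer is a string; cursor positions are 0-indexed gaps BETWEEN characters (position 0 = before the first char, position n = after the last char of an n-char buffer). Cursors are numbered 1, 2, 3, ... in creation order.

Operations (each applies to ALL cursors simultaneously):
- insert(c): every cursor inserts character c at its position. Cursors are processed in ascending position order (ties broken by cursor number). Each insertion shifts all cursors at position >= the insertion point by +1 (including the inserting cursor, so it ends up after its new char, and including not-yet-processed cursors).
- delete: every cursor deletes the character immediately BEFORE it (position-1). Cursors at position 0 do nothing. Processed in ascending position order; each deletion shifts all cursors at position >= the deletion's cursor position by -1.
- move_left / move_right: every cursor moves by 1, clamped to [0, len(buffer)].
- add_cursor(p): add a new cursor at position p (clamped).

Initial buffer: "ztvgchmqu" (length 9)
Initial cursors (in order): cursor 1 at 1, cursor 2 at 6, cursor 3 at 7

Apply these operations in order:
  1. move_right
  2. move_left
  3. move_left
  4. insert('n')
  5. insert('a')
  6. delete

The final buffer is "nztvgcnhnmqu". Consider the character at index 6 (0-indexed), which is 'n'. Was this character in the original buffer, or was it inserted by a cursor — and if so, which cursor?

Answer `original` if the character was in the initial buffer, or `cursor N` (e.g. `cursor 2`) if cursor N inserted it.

Answer: cursor 2

Derivation:
After op 1 (move_right): buffer="ztvgchmqu" (len 9), cursors c1@2 c2@7 c3@8, authorship .........
After op 2 (move_left): buffer="ztvgchmqu" (len 9), cursors c1@1 c2@6 c3@7, authorship .........
After op 3 (move_left): buffer="ztvgchmqu" (len 9), cursors c1@0 c2@5 c3@6, authorship .........
After op 4 (insert('n')): buffer="nztvgcnhnmqu" (len 12), cursors c1@1 c2@7 c3@9, authorship 1.....2.3...
After op 5 (insert('a')): buffer="naztvgcnahnamqu" (len 15), cursors c1@2 c2@9 c3@12, authorship 11.....22.33...
After op 6 (delete): buffer="nztvgcnhnmqu" (len 12), cursors c1@1 c2@7 c3@9, authorship 1.....2.3...
Authorship (.=original, N=cursor N): 1 . . . . . 2 . 3 . . .
Index 6: author = 2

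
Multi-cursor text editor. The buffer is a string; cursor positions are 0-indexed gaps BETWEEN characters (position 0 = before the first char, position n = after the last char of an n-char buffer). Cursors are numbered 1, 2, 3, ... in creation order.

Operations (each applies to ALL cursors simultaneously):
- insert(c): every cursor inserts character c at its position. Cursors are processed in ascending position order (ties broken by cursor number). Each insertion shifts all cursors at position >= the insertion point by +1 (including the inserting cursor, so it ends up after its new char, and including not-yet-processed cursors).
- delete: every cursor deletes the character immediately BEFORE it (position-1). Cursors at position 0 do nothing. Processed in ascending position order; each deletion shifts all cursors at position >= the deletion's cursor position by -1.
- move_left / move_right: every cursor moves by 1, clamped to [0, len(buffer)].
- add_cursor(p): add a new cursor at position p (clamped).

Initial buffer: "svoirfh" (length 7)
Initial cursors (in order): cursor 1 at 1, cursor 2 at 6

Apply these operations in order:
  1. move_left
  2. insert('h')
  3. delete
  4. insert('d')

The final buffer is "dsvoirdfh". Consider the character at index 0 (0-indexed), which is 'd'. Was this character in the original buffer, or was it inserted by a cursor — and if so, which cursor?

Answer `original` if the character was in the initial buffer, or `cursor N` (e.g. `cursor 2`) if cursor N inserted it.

Answer: cursor 1

Derivation:
After op 1 (move_left): buffer="svoirfh" (len 7), cursors c1@0 c2@5, authorship .......
After op 2 (insert('h')): buffer="hsvoirhfh" (len 9), cursors c1@1 c2@7, authorship 1.....2..
After op 3 (delete): buffer="svoirfh" (len 7), cursors c1@0 c2@5, authorship .......
After op 4 (insert('d')): buffer="dsvoirdfh" (len 9), cursors c1@1 c2@7, authorship 1.....2..
Authorship (.=original, N=cursor N): 1 . . . . . 2 . .
Index 0: author = 1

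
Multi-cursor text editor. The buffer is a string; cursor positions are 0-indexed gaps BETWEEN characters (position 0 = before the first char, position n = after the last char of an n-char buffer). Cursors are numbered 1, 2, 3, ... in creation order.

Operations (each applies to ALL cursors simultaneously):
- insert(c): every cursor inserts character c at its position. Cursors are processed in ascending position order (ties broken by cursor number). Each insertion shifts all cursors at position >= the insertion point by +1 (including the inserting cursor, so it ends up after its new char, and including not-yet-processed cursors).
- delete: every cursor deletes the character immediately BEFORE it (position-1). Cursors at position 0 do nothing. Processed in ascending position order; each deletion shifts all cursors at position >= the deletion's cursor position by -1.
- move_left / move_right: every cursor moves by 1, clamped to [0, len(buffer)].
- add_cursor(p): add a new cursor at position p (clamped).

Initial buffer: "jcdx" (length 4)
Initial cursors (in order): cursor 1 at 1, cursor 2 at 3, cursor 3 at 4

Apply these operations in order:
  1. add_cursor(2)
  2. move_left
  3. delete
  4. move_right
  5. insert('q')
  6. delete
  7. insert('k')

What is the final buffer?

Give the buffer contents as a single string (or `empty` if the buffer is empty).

Answer: xkkkk

Derivation:
After op 1 (add_cursor(2)): buffer="jcdx" (len 4), cursors c1@1 c4@2 c2@3 c3@4, authorship ....
After op 2 (move_left): buffer="jcdx" (len 4), cursors c1@0 c4@1 c2@2 c3@3, authorship ....
After op 3 (delete): buffer="x" (len 1), cursors c1@0 c2@0 c3@0 c4@0, authorship .
After op 4 (move_right): buffer="x" (len 1), cursors c1@1 c2@1 c3@1 c4@1, authorship .
After op 5 (insert('q')): buffer="xqqqq" (len 5), cursors c1@5 c2@5 c3@5 c4@5, authorship .1234
After op 6 (delete): buffer="x" (len 1), cursors c1@1 c2@1 c3@1 c4@1, authorship .
After op 7 (insert('k')): buffer="xkkkk" (len 5), cursors c1@5 c2@5 c3@5 c4@5, authorship .1234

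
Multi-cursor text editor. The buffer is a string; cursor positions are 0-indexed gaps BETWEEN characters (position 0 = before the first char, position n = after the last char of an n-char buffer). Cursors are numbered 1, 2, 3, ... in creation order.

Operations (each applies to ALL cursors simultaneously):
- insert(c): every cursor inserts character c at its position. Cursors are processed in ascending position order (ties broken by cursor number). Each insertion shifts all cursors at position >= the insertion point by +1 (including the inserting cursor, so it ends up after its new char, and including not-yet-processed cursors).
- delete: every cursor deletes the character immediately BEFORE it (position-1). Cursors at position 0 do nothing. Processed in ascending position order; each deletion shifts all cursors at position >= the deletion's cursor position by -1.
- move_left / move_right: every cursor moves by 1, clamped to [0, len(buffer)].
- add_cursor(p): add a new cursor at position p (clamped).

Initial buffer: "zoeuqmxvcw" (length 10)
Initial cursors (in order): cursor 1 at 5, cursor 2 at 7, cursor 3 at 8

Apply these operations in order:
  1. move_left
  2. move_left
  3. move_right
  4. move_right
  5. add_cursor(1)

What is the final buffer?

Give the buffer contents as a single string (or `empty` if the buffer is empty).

Answer: zoeuqmxvcw

Derivation:
After op 1 (move_left): buffer="zoeuqmxvcw" (len 10), cursors c1@4 c2@6 c3@7, authorship ..........
After op 2 (move_left): buffer="zoeuqmxvcw" (len 10), cursors c1@3 c2@5 c3@6, authorship ..........
After op 3 (move_right): buffer="zoeuqmxvcw" (len 10), cursors c1@4 c2@6 c3@7, authorship ..........
After op 4 (move_right): buffer="zoeuqmxvcw" (len 10), cursors c1@5 c2@7 c3@8, authorship ..........
After op 5 (add_cursor(1)): buffer="zoeuqmxvcw" (len 10), cursors c4@1 c1@5 c2@7 c3@8, authorship ..........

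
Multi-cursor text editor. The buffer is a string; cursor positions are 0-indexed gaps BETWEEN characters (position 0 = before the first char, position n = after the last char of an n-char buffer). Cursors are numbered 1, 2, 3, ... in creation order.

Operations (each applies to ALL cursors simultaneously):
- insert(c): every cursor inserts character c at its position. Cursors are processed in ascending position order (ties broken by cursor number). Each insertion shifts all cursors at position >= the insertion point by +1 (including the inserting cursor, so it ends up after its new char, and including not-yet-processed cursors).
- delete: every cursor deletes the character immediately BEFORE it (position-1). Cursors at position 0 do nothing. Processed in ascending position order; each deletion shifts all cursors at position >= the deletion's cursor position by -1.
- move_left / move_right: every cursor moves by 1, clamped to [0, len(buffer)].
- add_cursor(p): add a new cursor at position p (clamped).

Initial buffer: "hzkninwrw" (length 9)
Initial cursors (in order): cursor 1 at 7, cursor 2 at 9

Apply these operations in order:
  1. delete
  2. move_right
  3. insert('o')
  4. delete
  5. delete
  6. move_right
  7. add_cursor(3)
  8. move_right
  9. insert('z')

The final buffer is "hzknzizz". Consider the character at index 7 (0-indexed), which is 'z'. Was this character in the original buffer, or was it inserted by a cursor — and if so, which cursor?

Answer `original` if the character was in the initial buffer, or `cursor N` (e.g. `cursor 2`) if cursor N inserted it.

After op 1 (delete): buffer="hzkninr" (len 7), cursors c1@6 c2@7, authorship .......
After op 2 (move_right): buffer="hzkninr" (len 7), cursors c1@7 c2@7, authorship .......
After op 3 (insert('o')): buffer="hzkninroo" (len 9), cursors c1@9 c2@9, authorship .......12
After op 4 (delete): buffer="hzkninr" (len 7), cursors c1@7 c2@7, authorship .......
After op 5 (delete): buffer="hzkni" (len 5), cursors c1@5 c2@5, authorship .....
After op 6 (move_right): buffer="hzkni" (len 5), cursors c1@5 c2@5, authorship .....
After op 7 (add_cursor(3)): buffer="hzkni" (len 5), cursors c3@3 c1@5 c2@5, authorship .....
After op 8 (move_right): buffer="hzkni" (len 5), cursors c3@4 c1@5 c2@5, authorship .....
After op 9 (insert('z')): buffer="hzknzizz" (len 8), cursors c3@5 c1@8 c2@8, authorship ....3.12
Authorship (.=original, N=cursor N): . . . . 3 . 1 2
Index 7: author = 2

Answer: cursor 2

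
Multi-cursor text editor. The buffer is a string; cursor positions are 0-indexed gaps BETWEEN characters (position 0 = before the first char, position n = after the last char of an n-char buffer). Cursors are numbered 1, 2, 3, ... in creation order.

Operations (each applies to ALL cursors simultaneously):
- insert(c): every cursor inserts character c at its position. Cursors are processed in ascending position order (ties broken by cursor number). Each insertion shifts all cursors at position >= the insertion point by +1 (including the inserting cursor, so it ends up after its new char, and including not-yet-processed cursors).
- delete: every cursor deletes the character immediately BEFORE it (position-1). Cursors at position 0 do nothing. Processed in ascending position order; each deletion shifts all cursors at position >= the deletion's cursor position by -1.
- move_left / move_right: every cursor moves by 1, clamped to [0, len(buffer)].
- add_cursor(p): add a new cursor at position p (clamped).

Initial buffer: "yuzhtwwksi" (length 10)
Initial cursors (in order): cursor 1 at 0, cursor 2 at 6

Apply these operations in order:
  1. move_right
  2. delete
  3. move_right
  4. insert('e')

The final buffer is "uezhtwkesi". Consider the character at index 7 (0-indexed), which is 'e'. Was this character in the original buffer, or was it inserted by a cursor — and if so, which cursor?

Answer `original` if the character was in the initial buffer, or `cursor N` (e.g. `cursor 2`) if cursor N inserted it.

Answer: cursor 2

Derivation:
After op 1 (move_right): buffer="yuzhtwwksi" (len 10), cursors c1@1 c2@7, authorship ..........
After op 2 (delete): buffer="uzhtwksi" (len 8), cursors c1@0 c2@5, authorship ........
After op 3 (move_right): buffer="uzhtwksi" (len 8), cursors c1@1 c2@6, authorship ........
After op 4 (insert('e')): buffer="uezhtwkesi" (len 10), cursors c1@2 c2@8, authorship .1.....2..
Authorship (.=original, N=cursor N): . 1 . . . . . 2 . .
Index 7: author = 2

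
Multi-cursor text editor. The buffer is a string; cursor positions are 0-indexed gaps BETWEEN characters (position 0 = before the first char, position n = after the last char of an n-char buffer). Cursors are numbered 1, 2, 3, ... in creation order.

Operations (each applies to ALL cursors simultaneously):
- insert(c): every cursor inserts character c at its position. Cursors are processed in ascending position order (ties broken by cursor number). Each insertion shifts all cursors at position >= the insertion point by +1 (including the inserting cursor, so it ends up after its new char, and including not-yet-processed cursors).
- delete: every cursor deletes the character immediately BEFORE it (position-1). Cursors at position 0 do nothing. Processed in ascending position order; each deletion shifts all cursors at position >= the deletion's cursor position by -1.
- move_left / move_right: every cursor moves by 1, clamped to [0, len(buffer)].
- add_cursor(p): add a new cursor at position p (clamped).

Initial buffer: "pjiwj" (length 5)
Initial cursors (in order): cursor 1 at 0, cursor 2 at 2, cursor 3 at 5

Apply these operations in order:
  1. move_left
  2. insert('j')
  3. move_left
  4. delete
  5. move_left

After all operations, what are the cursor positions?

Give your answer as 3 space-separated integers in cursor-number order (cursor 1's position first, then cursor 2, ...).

Answer: 0 0 3

Derivation:
After op 1 (move_left): buffer="pjiwj" (len 5), cursors c1@0 c2@1 c3@4, authorship .....
After op 2 (insert('j')): buffer="jpjjiwjj" (len 8), cursors c1@1 c2@3 c3@7, authorship 1.2...3.
After op 3 (move_left): buffer="jpjjiwjj" (len 8), cursors c1@0 c2@2 c3@6, authorship 1.2...3.
After op 4 (delete): buffer="jjjijj" (len 6), cursors c1@0 c2@1 c3@4, authorship 12..3.
After op 5 (move_left): buffer="jjjijj" (len 6), cursors c1@0 c2@0 c3@3, authorship 12..3.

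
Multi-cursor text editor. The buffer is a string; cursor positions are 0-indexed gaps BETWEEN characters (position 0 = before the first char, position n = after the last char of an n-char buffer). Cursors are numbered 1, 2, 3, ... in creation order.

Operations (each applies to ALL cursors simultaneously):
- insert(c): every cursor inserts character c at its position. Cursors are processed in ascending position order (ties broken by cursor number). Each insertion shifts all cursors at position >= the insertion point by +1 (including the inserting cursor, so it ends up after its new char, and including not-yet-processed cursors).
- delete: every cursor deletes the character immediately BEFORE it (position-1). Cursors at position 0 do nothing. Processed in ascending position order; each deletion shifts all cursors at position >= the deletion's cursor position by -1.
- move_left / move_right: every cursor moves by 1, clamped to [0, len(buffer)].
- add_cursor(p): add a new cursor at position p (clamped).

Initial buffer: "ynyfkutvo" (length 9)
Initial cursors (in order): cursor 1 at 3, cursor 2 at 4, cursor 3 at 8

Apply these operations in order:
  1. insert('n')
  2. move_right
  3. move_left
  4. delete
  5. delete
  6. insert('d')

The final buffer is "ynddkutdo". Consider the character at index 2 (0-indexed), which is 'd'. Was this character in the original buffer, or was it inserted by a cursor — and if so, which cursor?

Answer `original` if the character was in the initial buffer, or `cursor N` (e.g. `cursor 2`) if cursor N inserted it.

After op 1 (insert('n')): buffer="ynynfnkutvno" (len 12), cursors c1@4 c2@6 c3@11, authorship ...1.2....3.
After op 2 (move_right): buffer="ynynfnkutvno" (len 12), cursors c1@5 c2@7 c3@12, authorship ...1.2....3.
After op 3 (move_left): buffer="ynynfnkutvno" (len 12), cursors c1@4 c2@6 c3@11, authorship ...1.2....3.
After op 4 (delete): buffer="ynyfkutvo" (len 9), cursors c1@3 c2@4 c3@8, authorship .........
After op 5 (delete): buffer="ynkuto" (len 6), cursors c1@2 c2@2 c3@5, authorship ......
After op 6 (insert('d')): buffer="ynddkutdo" (len 9), cursors c1@4 c2@4 c3@8, authorship ..12...3.
Authorship (.=original, N=cursor N): . . 1 2 . . . 3 .
Index 2: author = 1

Answer: cursor 1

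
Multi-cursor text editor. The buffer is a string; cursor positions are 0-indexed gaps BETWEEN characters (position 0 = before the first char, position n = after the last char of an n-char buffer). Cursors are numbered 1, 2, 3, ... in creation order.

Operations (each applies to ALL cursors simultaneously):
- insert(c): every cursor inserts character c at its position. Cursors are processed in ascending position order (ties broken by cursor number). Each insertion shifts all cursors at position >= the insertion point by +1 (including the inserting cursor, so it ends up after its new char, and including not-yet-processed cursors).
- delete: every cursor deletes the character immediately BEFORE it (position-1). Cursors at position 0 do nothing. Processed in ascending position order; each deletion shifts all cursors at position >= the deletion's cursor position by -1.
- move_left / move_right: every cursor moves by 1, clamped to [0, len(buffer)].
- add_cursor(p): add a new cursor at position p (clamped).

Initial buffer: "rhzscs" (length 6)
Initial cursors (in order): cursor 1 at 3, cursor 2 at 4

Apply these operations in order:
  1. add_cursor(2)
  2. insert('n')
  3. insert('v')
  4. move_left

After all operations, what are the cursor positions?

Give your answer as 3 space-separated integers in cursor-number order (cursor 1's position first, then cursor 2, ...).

Answer: 6 9 3

Derivation:
After op 1 (add_cursor(2)): buffer="rhzscs" (len 6), cursors c3@2 c1@3 c2@4, authorship ......
After op 2 (insert('n')): buffer="rhnznsncs" (len 9), cursors c3@3 c1@5 c2@7, authorship ..3.1.2..
After op 3 (insert('v')): buffer="rhnvznvsnvcs" (len 12), cursors c3@4 c1@7 c2@10, authorship ..33.11.22..
After op 4 (move_left): buffer="rhnvznvsnvcs" (len 12), cursors c3@3 c1@6 c2@9, authorship ..33.11.22..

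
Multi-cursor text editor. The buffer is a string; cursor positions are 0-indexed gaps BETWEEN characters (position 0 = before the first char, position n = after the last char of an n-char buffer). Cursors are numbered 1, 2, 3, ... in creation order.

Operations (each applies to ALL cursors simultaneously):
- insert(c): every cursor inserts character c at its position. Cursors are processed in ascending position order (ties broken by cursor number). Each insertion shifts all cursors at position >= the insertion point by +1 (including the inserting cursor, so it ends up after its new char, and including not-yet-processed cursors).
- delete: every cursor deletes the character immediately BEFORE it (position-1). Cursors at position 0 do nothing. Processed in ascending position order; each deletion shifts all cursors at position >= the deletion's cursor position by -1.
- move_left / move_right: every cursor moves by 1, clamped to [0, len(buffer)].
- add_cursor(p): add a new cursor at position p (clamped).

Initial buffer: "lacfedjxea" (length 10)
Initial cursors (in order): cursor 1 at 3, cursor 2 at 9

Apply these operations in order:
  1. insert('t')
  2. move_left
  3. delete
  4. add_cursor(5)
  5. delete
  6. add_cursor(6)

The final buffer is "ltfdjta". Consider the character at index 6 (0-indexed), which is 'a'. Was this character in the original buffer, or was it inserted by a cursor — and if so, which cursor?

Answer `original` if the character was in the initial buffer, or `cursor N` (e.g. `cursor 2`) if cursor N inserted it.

Answer: original

Derivation:
After op 1 (insert('t')): buffer="lactfedjxeta" (len 12), cursors c1@4 c2@11, authorship ...1......2.
After op 2 (move_left): buffer="lactfedjxeta" (len 12), cursors c1@3 c2@10, authorship ...1......2.
After op 3 (delete): buffer="latfedjxta" (len 10), cursors c1@2 c2@8, authorship ..1.....2.
After op 4 (add_cursor(5)): buffer="latfedjxta" (len 10), cursors c1@2 c3@5 c2@8, authorship ..1.....2.
After op 5 (delete): buffer="ltfdjta" (len 7), cursors c1@1 c3@3 c2@5, authorship .1...2.
After op 6 (add_cursor(6)): buffer="ltfdjta" (len 7), cursors c1@1 c3@3 c2@5 c4@6, authorship .1...2.
Authorship (.=original, N=cursor N): . 1 . . . 2 .
Index 6: author = original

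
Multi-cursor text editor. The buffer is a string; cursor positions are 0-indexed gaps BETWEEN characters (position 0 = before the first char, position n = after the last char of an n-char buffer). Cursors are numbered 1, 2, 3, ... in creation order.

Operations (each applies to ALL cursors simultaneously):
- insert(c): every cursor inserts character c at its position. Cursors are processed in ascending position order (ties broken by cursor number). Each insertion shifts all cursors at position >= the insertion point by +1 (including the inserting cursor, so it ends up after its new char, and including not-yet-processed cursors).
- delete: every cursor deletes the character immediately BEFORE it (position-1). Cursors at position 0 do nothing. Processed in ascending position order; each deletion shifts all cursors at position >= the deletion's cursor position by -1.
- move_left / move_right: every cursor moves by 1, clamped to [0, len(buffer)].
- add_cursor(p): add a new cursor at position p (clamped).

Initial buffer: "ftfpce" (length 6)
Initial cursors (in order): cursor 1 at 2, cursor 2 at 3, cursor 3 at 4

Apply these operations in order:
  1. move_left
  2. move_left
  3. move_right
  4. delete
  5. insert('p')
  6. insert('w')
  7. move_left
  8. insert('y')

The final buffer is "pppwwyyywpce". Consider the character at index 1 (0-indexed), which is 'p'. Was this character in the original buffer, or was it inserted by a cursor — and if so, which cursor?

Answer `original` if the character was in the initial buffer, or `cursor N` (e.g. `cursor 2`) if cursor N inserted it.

Answer: cursor 2

Derivation:
After op 1 (move_left): buffer="ftfpce" (len 6), cursors c1@1 c2@2 c3@3, authorship ......
After op 2 (move_left): buffer="ftfpce" (len 6), cursors c1@0 c2@1 c3@2, authorship ......
After op 3 (move_right): buffer="ftfpce" (len 6), cursors c1@1 c2@2 c3@3, authorship ......
After op 4 (delete): buffer="pce" (len 3), cursors c1@0 c2@0 c3@0, authorship ...
After op 5 (insert('p')): buffer="ppppce" (len 6), cursors c1@3 c2@3 c3@3, authorship 123...
After op 6 (insert('w')): buffer="pppwwwpce" (len 9), cursors c1@6 c2@6 c3@6, authorship 123123...
After op 7 (move_left): buffer="pppwwwpce" (len 9), cursors c1@5 c2@5 c3@5, authorship 123123...
After op 8 (insert('y')): buffer="pppwwyyywpce" (len 12), cursors c1@8 c2@8 c3@8, authorship 123121233...
Authorship (.=original, N=cursor N): 1 2 3 1 2 1 2 3 3 . . .
Index 1: author = 2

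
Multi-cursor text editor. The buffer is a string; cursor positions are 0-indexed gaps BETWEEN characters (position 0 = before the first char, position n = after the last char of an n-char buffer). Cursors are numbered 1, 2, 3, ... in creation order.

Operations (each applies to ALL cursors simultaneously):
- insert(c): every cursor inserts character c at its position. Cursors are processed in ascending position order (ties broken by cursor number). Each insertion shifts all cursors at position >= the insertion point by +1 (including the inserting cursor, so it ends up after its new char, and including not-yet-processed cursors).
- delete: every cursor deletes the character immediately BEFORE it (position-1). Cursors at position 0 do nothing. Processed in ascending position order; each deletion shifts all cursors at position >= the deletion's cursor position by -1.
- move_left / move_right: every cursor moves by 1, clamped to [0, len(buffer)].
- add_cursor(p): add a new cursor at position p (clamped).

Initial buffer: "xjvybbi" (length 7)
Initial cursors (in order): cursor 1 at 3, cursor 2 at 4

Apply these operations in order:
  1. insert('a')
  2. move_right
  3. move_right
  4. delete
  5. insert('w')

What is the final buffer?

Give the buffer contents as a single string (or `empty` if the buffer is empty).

After op 1 (insert('a')): buffer="xjvayabbi" (len 9), cursors c1@4 c2@6, authorship ...1.2...
After op 2 (move_right): buffer="xjvayabbi" (len 9), cursors c1@5 c2@7, authorship ...1.2...
After op 3 (move_right): buffer="xjvayabbi" (len 9), cursors c1@6 c2@8, authorship ...1.2...
After op 4 (delete): buffer="xjvaybi" (len 7), cursors c1@5 c2@6, authorship ...1...
After op 5 (insert('w')): buffer="xjvaywbwi" (len 9), cursors c1@6 c2@8, authorship ...1.1.2.

Answer: xjvaywbwi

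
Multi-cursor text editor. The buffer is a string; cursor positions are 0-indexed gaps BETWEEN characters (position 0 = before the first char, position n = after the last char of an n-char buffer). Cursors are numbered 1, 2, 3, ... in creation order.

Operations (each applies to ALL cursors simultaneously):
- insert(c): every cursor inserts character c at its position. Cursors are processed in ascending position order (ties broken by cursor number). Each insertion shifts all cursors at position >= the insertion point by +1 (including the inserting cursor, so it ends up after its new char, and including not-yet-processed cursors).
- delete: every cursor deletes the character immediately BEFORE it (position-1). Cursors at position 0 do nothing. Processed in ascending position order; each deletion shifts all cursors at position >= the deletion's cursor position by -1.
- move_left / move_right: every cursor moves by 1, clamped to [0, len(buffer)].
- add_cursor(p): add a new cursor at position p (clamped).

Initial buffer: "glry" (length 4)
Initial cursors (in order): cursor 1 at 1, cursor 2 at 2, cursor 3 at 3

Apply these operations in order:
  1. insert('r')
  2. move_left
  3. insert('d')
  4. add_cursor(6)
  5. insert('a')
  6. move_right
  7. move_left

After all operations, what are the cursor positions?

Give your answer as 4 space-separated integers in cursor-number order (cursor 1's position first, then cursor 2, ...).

After op 1 (insert('r')): buffer="grlrrry" (len 7), cursors c1@2 c2@4 c3@6, authorship .1.2.3.
After op 2 (move_left): buffer="grlrrry" (len 7), cursors c1@1 c2@3 c3@5, authorship .1.2.3.
After op 3 (insert('d')): buffer="gdrldrrdry" (len 10), cursors c1@2 c2@5 c3@8, authorship .11.22.33.
After op 4 (add_cursor(6)): buffer="gdrldrrdry" (len 10), cursors c1@2 c2@5 c4@6 c3@8, authorship .11.22.33.
After op 5 (insert('a')): buffer="gdarldarardary" (len 14), cursors c1@3 c2@7 c4@9 c3@12, authorship .111.2224.333.
After op 6 (move_right): buffer="gdarldarardary" (len 14), cursors c1@4 c2@8 c4@10 c3@13, authorship .111.2224.333.
After op 7 (move_left): buffer="gdarldarardary" (len 14), cursors c1@3 c2@7 c4@9 c3@12, authorship .111.2224.333.

Answer: 3 7 12 9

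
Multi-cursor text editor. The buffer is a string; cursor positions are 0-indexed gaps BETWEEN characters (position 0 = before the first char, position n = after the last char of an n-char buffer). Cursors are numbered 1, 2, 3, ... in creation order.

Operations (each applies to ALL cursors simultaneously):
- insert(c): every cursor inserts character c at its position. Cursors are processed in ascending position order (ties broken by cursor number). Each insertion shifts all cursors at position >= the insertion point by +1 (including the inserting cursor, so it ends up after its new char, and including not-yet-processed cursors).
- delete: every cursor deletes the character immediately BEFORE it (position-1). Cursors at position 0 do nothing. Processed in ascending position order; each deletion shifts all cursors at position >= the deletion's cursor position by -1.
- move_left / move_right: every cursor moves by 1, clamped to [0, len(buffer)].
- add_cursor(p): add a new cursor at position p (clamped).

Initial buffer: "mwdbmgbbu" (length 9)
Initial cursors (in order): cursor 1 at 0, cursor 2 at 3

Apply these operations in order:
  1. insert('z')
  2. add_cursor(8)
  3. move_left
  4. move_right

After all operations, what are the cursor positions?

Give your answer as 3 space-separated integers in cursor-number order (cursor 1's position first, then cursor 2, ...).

Answer: 1 5 8

Derivation:
After op 1 (insert('z')): buffer="zmwdzbmgbbu" (len 11), cursors c1@1 c2@5, authorship 1...2......
After op 2 (add_cursor(8)): buffer="zmwdzbmgbbu" (len 11), cursors c1@1 c2@5 c3@8, authorship 1...2......
After op 3 (move_left): buffer="zmwdzbmgbbu" (len 11), cursors c1@0 c2@4 c3@7, authorship 1...2......
After op 4 (move_right): buffer="zmwdzbmgbbu" (len 11), cursors c1@1 c2@5 c3@8, authorship 1...2......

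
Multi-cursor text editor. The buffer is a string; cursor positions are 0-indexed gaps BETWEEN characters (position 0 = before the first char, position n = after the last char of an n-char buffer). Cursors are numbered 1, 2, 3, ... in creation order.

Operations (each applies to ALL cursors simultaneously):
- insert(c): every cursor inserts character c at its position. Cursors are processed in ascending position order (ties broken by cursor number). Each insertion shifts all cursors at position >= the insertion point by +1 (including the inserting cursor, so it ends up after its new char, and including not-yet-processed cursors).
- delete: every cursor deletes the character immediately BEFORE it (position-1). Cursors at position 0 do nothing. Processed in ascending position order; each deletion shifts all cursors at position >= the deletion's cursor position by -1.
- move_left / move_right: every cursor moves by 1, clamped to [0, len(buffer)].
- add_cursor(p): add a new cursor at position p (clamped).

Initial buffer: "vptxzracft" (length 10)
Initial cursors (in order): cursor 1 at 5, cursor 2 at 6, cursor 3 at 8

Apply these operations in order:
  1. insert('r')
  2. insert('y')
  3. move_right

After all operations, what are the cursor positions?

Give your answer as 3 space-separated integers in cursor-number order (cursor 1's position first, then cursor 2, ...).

After op 1 (insert('r')): buffer="vptxzrrracrft" (len 13), cursors c1@6 c2@8 c3@11, authorship .....1.2..3..
After op 2 (insert('y')): buffer="vptxzryrryacryft" (len 16), cursors c1@7 c2@10 c3@14, authorship .....11.22..33..
After op 3 (move_right): buffer="vptxzryrryacryft" (len 16), cursors c1@8 c2@11 c3@15, authorship .....11.22..33..

Answer: 8 11 15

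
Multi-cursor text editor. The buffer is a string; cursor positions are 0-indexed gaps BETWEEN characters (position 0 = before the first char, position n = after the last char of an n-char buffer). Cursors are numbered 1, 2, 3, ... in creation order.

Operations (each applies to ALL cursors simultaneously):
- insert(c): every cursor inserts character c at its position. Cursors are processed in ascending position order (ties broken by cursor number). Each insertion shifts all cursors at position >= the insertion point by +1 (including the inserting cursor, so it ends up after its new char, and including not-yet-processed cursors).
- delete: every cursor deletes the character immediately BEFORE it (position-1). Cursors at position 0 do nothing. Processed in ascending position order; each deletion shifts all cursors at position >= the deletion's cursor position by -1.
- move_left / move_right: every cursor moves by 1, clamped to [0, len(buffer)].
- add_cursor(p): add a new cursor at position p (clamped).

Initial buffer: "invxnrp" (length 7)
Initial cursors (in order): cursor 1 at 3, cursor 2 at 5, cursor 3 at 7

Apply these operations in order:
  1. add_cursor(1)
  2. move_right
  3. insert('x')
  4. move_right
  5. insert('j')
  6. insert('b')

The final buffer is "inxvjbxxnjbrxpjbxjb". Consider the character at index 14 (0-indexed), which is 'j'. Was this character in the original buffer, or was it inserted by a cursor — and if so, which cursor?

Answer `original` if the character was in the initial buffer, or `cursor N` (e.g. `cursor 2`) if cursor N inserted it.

After op 1 (add_cursor(1)): buffer="invxnrp" (len 7), cursors c4@1 c1@3 c2@5 c3@7, authorship .......
After op 2 (move_right): buffer="invxnrp" (len 7), cursors c4@2 c1@4 c2@6 c3@7, authorship .......
After op 3 (insert('x')): buffer="inxvxxnrxpx" (len 11), cursors c4@3 c1@6 c2@9 c3@11, authorship ..4..1..2.3
After op 4 (move_right): buffer="inxvxxnrxpx" (len 11), cursors c4@4 c1@7 c2@10 c3@11, authorship ..4..1..2.3
After op 5 (insert('j')): buffer="inxvjxxnjrxpjxj" (len 15), cursors c4@5 c1@9 c2@13 c3@15, authorship ..4.4.1.1.2.233
After op 6 (insert('b')): buffer="inxvjbxxnjbrxpjbxjb" (len 19), cursors c4@6 c1@11 c2@16 c3@19, authorship ..4.44.1.11.2.22333
Authorship (.=original, N=cursor N): . . 4 . 4 4 . 1 . 1 1 . 2 . 2 2 3 3 3
Index 14: author = 2

Answer: cursor 2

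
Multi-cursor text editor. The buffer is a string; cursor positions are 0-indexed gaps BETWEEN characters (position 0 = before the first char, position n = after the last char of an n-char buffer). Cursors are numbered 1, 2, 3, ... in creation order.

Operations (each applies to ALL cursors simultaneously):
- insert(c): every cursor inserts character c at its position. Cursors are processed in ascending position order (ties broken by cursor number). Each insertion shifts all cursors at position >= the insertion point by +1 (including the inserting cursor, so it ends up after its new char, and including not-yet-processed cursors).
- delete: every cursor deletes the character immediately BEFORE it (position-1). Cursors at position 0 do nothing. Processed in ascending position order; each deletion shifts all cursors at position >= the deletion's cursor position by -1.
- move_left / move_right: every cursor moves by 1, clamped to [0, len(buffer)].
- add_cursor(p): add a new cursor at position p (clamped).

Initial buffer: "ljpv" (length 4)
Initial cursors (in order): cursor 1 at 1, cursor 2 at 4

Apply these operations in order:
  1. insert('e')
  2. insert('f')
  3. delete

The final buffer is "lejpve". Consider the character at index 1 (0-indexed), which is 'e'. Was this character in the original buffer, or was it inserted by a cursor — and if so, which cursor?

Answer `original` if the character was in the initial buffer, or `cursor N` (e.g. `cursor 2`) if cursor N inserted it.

After op 1 (insert('e')): buffer="lejpve" (len 6), cursors c1@2 c2@6, authorship .1...2
After op 2 (insert('f')): buffer="lefjpvef" (len 8), cursors c1@3 c2@8, authorship .11...22
After op 3 (delete): buffer="lejpve" (len 6), cursors c1@2 c2@6, authorship .1...2
Authorship (.=original, N=cursor N): . 1 . . . 2
Index 1: author = 1

Answer: cursor 1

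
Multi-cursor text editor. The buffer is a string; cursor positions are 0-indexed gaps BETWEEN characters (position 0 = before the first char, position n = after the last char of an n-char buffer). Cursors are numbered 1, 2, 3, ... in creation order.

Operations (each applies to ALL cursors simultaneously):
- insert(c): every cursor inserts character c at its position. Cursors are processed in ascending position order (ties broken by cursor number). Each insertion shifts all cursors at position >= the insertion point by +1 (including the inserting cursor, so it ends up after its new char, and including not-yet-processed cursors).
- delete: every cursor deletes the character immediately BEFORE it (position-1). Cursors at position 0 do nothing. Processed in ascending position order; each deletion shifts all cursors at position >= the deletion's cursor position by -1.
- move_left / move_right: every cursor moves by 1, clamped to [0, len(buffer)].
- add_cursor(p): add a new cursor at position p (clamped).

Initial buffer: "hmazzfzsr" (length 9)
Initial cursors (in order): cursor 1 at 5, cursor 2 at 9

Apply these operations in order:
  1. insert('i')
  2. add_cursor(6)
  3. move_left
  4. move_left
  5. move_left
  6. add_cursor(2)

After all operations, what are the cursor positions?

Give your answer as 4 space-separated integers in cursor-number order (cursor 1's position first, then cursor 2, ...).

Answer: 3 8 3 2

Derivation:
After op 1 (insert('i')): buffer="hmazzifzsri" (len 11), cursors c1@6 c2@11, authorship .....1....2
After op 2 (add_cursor(6)): buffer="hmazzifzsri" (len 11), cursors c1@6 c3@6 c2@11, authorship .....1....2
After op 3 (move_left): buffer="hmazzifzsri" (len 11), cursors c1@5 c3@5 c2@10, authorship .....1....2
After op 4 (move_left): buffer="hmazzifzsri" (len 11), cursors c1@4 c3@4 c2@9, authorship .....1....2
After op 5 (move_left): buffer="hmazzifzsri" (len 11), cursors c1@3 c3@3 c2@8, authorship .....1....2
After op 6 (add_cursor(2)): buffer="hmazzifzsri" (len 11), cursors c4@2 c1@3 c3@3 c2@8, authorship .....1....2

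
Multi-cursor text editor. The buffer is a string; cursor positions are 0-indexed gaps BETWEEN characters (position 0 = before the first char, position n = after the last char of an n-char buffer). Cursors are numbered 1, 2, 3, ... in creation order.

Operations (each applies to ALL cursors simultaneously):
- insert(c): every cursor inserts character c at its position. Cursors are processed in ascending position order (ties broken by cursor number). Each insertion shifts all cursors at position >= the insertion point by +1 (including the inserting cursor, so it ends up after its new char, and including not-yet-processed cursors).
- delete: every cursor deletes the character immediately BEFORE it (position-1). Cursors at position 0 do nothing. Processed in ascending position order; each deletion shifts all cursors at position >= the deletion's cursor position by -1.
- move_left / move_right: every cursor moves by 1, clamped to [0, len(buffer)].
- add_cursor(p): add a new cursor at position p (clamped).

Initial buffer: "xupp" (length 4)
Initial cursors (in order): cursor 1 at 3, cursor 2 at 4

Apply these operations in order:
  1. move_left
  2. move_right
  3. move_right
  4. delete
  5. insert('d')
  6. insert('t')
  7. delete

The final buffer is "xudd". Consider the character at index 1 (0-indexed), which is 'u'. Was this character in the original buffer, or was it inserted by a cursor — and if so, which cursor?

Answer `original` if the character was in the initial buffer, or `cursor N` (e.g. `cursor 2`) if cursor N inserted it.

Answer: original

Derivation:
After op 1 (move_left): buffer="xupp" (len 4), cursors c1@2 c2@3, authorship ....
After op 2 (move_right): buffer="xupp" (len 4), cursors c1@3 c2@4, authorship ....
After op 3 (move_right): buffer="xupp" (len 4), cursors c1@4 c2@4, authorship ....
After op 4 (delete): buffer="xu" (len 2), cursors c1@2 c2@2, authorship ..
After op 5 (insert('d')): buffer="xudd" (len 4), cursors c1@4 c2@4, authorship ..12
After op 6 (insert('t')): buffer="xuddtt" (len 6), cursors c1@6 c2@6, authorship ..1212
After op 7 (delete): buffer="xudd" (len 4), cursors c1@4 c2@4, authorship ..12
Authorship (.=original, N=cursor N): . . 1 2
Index 1: author = original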